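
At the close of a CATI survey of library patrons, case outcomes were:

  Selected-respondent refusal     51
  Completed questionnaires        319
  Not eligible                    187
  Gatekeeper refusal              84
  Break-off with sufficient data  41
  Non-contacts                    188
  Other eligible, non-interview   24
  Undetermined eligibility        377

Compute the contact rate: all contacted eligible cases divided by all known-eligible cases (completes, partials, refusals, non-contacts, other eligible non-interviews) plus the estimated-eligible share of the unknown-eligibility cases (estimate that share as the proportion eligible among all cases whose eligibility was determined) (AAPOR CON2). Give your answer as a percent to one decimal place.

Declined to participate = 84 + 51 = 135
Num: 319 + 41 + 135 + 24 = 519
Eligible (known): 319 + 41 + 135 + 188 + 24 = 707
e = 707 / (707 + 187) = 707 / 894 = 0.7908
Estimated eligible among unknowns: 0.7908 × 377 = 298.13
Denominator: 707 + 298.13 = 1005.13
CON2 = 519 / 1005.13 = 0.5164

51.6%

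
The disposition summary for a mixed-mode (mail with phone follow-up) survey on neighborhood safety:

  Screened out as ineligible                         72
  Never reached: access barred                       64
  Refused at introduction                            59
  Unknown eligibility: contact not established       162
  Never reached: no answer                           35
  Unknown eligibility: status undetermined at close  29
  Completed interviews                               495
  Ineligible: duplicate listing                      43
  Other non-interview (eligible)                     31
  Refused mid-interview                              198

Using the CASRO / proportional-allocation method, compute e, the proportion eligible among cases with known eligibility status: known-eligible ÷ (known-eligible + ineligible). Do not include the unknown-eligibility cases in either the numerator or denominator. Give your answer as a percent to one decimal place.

88.5%

Refusals = 59 + 198 = 257
No answer / not reached = 35 + 64 = 99
Unknown eligibility = 162 + 29 = 191
Out of scope = 72 + 43 = 115
Eligible (known): 495 + 257 + 99 + 31 = 882
e = 882 / (882 + 115) = 882 / 997 = 0.8847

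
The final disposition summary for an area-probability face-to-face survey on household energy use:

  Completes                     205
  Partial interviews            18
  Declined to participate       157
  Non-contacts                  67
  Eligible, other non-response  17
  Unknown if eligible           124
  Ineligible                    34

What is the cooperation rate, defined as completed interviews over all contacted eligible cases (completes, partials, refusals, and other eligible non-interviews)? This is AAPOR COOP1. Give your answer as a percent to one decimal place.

51.6%

Top → 205
Base → 205 + 18 + 157 + 17 = 397
COOP1 = 205 / 397 = 0.5164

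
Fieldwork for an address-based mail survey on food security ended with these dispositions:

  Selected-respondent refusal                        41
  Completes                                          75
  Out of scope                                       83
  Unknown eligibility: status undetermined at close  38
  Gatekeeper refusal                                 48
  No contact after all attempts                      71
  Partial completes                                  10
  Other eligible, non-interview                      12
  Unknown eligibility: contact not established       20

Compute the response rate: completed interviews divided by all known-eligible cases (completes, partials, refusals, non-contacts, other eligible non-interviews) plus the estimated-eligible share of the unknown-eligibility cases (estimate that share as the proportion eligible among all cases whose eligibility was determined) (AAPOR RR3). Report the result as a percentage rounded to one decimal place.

24.9%

Refusals = 48 + 41 = 89
Unknown if eligible = 20 + 38 = 58
Top: 75
Determined eligible: 75 + 10 + 89 + 71 + 12 = 257
e = 257 / (257 + 83) = 257 / 340 = 0.7559
Estimated eligible among unknowns: 0.7559 × 58 = 43.84
Denom: 257 + 43.84 = 300.84
RR3 = 75 / 300.84 = 0.2493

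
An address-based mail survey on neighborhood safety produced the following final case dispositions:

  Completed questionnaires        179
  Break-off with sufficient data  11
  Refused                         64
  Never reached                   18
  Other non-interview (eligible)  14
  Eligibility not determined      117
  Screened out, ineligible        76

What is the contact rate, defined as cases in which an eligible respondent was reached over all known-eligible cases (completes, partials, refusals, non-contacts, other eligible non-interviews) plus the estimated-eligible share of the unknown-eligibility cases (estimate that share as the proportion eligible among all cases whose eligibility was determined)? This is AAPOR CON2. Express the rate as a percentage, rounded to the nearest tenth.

Top = 179 + 11 + 64 + 14 = 268
Determined eligible = 179 + 11 + 64 + 18 + 14 = 286
e = 286 / (286 + 76) = 286 / 362 = 0.7901
e × U = 0.7901 × 117 = 92.44
Denominator = 286 + 92.44 = 378.44
CON2 = 268 / 378.44 = 0.7082

70.8%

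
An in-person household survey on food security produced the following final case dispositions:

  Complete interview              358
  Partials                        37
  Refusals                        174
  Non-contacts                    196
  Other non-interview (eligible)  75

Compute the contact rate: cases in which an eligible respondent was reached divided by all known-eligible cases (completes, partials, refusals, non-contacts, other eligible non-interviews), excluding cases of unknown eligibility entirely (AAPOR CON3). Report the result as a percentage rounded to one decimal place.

76.7%

Top = 358 + 37 + 174 + 75 = 644
Denominator = 358 + 37 + 174 + 196 + 75 = 840
CON3 = 644 / 840 = 0.7667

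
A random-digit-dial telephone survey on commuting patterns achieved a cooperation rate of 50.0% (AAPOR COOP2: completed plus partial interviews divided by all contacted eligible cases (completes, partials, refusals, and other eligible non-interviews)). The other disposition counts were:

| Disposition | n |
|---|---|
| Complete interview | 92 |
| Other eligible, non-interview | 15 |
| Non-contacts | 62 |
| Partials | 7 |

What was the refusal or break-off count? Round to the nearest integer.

Num → 92 + 7 = 99
COOP2 = 99 / D = 0.500
D = 99 / 0.500 = 198.0
Remaining denominator categories sum to 114
refusal or break-off = 198.0 − 114 ≈ 84

84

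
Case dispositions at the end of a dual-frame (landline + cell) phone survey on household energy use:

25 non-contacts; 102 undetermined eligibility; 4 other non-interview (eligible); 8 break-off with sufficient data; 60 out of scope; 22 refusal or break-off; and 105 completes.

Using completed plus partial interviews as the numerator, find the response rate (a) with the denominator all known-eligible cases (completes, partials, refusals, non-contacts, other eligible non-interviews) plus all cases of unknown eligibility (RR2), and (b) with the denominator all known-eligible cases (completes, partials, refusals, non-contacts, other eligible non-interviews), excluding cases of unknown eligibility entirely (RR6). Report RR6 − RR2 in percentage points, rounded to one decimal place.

Top → 105 + 8 = 113
Denominator → 105 + 8 + 22 + 25 + 4 + 102 = 266
RR2 = 113 / 266 = 0.4248
Denominator → 105 + 8 + 22 + 25 + 4 = 164
RR6 = 113 / 164 = 0.6890
Difference = 68.90 − 42.48 = 26.42 percentage points

26.4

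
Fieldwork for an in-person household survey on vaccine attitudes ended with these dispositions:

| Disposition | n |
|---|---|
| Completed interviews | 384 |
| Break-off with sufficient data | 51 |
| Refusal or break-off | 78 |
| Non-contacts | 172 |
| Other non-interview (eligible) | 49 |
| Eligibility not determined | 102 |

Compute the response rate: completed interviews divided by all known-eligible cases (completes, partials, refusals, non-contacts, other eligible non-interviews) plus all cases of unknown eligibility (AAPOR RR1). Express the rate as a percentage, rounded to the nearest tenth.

45.9%

Numerator → 384
Denom → 384 + 51 + 78 + 172 + 49 + 102 = 836
RR1 = 384 / 836 = 0.4593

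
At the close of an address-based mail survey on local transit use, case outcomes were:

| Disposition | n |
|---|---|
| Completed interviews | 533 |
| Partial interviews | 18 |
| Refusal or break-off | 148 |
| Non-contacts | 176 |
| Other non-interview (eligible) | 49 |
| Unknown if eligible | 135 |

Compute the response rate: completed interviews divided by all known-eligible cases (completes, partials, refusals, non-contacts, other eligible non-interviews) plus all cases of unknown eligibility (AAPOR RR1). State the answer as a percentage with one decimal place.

Numerator → 533
Denominator → 533 + 18 + 148 + 176 + 49 + 135 = 1059
RR1 = 533 / 1059 = 0.5033

50.3%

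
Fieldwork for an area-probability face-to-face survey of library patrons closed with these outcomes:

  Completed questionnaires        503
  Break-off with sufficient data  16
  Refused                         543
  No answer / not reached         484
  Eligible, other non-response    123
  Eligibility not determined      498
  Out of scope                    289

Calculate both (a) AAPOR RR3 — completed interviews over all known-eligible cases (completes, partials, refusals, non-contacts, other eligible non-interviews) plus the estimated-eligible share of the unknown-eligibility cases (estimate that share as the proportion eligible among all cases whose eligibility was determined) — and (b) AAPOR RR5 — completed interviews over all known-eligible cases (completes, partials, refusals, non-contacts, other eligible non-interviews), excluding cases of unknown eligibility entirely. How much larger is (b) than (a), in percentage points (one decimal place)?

6.1

Top: 503
Eligible (known): 503 + 16 + 543 + 484 + 123 = 1669
e = 1669 / (1669 + 289) = 1669 / 1958 = 0.8524
e × U: 0.8524 × 498 = 424.50
Denominator: 1669 + 424.50 = 2093.50
RR3 = 503 / 2093.50 = 0.2403
Denominator: 503 + 16 + 543 + 484 + 123 = 1669
RR5 = 503 / 1669 = 0.3014
Difference = 30.14 − 24.03 = 6.11 percentage points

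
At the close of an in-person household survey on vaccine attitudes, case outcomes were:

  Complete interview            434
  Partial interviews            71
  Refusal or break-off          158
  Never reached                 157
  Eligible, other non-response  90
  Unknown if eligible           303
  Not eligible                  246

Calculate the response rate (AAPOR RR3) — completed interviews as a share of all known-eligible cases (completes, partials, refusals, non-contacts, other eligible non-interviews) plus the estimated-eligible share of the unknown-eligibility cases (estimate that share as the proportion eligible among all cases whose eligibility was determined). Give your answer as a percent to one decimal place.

37.8%

Numerator = 434
Known eligible = 434 + 71 + 158 + 157 + 90 = 910
e = 910 / (910 + 246) = 910 / 1156 = 0.7872
Estimated eligible among unknowns = 0.7872 × 303 = 238.52
Base = 910 + 238.52 = 1148.52
RR3 = 434 / 1148.52 = 0.3779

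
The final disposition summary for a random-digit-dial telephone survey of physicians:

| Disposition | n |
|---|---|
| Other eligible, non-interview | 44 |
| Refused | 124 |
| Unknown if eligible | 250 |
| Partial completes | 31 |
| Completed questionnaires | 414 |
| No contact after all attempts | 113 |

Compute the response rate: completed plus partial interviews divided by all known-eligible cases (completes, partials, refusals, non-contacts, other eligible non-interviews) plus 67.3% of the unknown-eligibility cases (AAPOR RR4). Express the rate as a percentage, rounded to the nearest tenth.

Numerator → 414 + 31 = 445
Eligible (known) → 414 + 31 + 124 + 113 + 44 = 726
e × U → 0.6730 × 250 = 168.25
Denom → 726 + 168.25 = 894.25
RR4 = 445 / 894.25 = 0.4976

49.8%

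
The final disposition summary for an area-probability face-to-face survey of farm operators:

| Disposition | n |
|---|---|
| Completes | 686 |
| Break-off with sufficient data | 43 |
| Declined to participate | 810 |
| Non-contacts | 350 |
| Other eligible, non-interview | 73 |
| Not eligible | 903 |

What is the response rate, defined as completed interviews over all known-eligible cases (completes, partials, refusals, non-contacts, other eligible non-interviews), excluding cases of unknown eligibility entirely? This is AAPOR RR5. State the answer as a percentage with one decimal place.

35.0%

Top: 686
Denom: 686 + 43 + 810 + 350 + 73 = 1962
RR5 = 686 / 1962 = 0.3496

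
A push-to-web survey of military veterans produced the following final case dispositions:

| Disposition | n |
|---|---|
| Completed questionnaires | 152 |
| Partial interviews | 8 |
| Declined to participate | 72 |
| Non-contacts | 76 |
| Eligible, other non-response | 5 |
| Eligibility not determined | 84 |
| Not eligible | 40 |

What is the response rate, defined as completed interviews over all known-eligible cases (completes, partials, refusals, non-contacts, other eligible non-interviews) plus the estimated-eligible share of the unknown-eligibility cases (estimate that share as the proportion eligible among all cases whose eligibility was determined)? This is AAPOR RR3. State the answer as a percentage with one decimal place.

39.2%

Top: 152
Known eligible: 152 + 8 + 72 + 76 + 5 = 313
e = 313 / (313 + 40) = 313 / 353 = 0.8867
Estimated eligible among unknowns: 0.8867 × 84 = 74.48
Denom: 313 + 74.48 = 387.48
RR3 = 152 / 387.48 = 0.3923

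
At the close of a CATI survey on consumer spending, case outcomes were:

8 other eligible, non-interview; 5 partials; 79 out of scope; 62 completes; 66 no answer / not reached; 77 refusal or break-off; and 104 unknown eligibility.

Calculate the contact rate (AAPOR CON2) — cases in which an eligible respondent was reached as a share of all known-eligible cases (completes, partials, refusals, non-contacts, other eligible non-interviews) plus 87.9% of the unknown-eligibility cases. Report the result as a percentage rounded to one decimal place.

Top = 62 + 5 + 77 + 8 = 152
Determined eligible = 62 + 5 + 77 + 66 + 8 = 218
Estimated eligible among unknowns = 0.8790 × 104 = 91.42
Base = 218 + 91.42 = 309.42
CON2 = 152 / 309.42 = 0.4912

49.1%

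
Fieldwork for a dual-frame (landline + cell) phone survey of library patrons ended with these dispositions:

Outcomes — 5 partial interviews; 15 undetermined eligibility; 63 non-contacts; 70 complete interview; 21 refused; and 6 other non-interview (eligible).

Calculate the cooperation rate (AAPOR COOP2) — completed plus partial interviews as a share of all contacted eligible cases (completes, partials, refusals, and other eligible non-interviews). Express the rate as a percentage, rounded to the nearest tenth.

Num = 70 + 5 = 75
Denom = 70 + 5 + 21 + 6 = 102
COOP2 = 75 / 102 = 0.7353

73.5%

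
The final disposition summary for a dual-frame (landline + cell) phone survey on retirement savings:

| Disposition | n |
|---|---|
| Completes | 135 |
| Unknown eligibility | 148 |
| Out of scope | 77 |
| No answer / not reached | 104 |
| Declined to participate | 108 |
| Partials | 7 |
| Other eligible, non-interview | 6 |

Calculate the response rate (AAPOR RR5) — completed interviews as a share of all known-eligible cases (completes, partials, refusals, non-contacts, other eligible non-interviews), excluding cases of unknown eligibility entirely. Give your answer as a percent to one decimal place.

37.5%

Numerator: 135
Denom: 135 + 7 + 108 + 104 + 6 = 360
RR5 = 135 / 360 = 0.3750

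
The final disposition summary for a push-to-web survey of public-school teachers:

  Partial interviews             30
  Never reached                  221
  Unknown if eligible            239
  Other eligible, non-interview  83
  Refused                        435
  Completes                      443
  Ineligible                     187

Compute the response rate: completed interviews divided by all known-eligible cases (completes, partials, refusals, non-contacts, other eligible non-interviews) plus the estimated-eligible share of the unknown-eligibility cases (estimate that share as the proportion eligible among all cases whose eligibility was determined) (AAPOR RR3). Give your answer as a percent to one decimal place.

31.2%

Numerator = 443
Determined eligible = 443 + 30 + 435 + 221 + 83 = 1212
e = 1212 / (1212 + 187) = 1212 / 1399 = 0.8663
e × U = 0.8663 × 239 = 207.05
Denom = 1212 + 207.05 = 1419.05
RR3 = 443 / 1419.05 = 0.3122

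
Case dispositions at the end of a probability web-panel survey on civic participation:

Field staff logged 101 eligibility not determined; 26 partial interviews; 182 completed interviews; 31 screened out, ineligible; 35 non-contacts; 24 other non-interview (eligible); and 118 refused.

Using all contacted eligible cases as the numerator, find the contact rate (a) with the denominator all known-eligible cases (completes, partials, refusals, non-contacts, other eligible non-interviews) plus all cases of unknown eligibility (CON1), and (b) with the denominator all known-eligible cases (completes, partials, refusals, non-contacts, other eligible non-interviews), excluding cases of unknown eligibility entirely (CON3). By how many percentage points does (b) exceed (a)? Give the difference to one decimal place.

Top: 182 + 26 + 118 + 24 = 350
Base: 182 + 26 + 118 + 35 + 24 + 101 = 486
CON1 = 350 / 486 = 0.7202
Base: 182 + 26 + 118 + 35 + 24 = 385
CON3 = 350 / 385 = 0.9091
Difference = 90.91 − 72.02 = 18.89 percentage points

18.9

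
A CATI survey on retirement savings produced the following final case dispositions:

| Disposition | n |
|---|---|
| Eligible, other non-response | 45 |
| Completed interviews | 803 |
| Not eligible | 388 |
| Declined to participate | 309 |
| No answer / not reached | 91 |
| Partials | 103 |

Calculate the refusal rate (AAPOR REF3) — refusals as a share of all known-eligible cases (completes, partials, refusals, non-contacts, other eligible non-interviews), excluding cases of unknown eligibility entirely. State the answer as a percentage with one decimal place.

22.9%

Numerator → 309
Base → 803 + 103 + 309 + 91 + 45 = 1351
REF3 = 309 / 1351 = 0.2287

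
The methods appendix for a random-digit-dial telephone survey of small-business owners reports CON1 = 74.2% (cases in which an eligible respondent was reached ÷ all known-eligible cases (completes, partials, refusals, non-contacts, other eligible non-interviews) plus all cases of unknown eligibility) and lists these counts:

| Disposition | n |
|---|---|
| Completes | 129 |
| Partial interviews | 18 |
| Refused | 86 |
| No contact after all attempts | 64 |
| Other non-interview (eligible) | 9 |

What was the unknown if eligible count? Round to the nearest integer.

20

Numerator = 129 + 18 + 86 + 9 = 242
CON1 = 242 / D = 0.742
D = 242 / 0.742 = 326.1
Other denominator terms total 306
unknown if eligible = 326.1 − 306 ≈ 20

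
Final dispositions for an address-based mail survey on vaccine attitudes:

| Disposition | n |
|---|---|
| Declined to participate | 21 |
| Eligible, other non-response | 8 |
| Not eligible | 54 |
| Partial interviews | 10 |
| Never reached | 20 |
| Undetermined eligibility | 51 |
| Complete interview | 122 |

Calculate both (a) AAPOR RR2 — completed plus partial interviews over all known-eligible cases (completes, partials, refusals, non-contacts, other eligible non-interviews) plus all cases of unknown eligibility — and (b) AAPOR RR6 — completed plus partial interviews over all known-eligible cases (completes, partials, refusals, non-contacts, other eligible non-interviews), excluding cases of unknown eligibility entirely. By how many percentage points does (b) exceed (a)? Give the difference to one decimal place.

Numerator → 122 + 10 = 132
Base → 122 + 10 + 21 + 20 + 8 + 51 = 232
RR2 = 132 / 232 = 0.5690
Base → 122 + 10 + 21 + 20 + 8 = 181
RR6 = 132 / 181 = 0.7293
Difference = 72.93 − 56.90 = 16.03 percentage points

16.0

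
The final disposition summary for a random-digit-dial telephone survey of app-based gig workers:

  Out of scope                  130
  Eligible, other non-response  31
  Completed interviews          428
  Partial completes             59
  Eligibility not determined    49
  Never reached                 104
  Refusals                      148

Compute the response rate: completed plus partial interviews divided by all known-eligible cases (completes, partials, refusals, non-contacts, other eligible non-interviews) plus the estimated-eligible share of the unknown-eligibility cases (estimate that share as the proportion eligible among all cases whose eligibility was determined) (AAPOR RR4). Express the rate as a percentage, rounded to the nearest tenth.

60.0%

Numerator → 428 + 59 = 487
Known eligible → 428 + 59 + 148 + 104 + 31 = 770
e = 770 / (770 + 130) = 770 / 900 = 0.8556
Estimated eligible among unknowns → 0.8556 × 49 = 41.92
Denom → 770 + 41.92 = 811.92
RR4 = 487 / 811.92 = 0.5998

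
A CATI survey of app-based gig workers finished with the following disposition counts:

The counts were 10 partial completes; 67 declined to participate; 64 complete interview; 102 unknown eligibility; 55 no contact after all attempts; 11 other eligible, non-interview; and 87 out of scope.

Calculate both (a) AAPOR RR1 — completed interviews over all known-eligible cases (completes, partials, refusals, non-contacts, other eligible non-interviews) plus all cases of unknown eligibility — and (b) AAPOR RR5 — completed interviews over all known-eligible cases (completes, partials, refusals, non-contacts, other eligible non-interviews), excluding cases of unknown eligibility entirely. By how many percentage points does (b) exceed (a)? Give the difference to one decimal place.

10.2

Numerator → 64
Denom → 64 + 10 + 67 + 55 + 11 + 102 = 309
RR1 = 64 / 309 = 0.2071
Denom → 64 + 10 + 67 + 55 + 11 = 207
RR5 = 64 / 207 = 0.3092
Difference = 30.92 − 20.71 = 10.21 percentage points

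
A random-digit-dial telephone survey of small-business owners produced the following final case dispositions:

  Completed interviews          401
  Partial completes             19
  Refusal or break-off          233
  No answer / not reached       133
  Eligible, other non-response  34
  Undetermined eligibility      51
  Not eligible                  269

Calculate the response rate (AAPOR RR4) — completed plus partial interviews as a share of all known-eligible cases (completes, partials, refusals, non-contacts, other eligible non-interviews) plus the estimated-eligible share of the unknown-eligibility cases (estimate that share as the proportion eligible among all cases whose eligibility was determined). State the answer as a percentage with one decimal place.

Numerator = 401 + 19 = 420
Determined eligible = 401 + 19 + 233 + 133 + 34 = 820
e = 820 / (820 + 269) = 820 / 1089 = 0.7530
Eligible share of unknowns = 0.7530 × 51 = 38.40
Base = 820 + 38.40 = 858.40
RR4 = 420 / 858.40 = 0.4893

48.9%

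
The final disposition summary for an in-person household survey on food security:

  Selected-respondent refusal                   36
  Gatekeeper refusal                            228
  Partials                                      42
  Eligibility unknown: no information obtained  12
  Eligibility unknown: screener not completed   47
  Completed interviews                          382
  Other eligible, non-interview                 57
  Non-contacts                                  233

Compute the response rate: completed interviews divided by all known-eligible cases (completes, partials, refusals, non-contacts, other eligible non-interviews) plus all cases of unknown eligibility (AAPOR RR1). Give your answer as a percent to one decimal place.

Refused = 228 + 36 = 264
Eligibility not determined = 47 + 12 = 59
Top: 382
Denominator: 382 + 42 + 264 + 233 + 57 + 59 = 1037
RR1 = 382 / 1037 = 0.3684

36.8%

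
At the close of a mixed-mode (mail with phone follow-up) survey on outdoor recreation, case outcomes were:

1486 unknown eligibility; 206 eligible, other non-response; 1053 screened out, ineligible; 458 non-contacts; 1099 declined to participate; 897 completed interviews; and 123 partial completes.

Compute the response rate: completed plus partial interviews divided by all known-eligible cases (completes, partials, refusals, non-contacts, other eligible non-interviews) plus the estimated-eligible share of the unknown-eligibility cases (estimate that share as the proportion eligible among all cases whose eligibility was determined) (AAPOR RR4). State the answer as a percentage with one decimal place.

Top → 897 + 123 = 1020
Determined eligible → 897 + 123 + 1099 + 458 + 206 = 2783
e = 2783 / (2783 + 1053) = 2783 / 3836 = 0.7255
Eligible share of unknowns → 0.7255 × 1486 = 1078.09
Denom → 2783 + 1078.09 = 3861.09
RR4 = 1020 / 3861.09 = 0.2642

26.4%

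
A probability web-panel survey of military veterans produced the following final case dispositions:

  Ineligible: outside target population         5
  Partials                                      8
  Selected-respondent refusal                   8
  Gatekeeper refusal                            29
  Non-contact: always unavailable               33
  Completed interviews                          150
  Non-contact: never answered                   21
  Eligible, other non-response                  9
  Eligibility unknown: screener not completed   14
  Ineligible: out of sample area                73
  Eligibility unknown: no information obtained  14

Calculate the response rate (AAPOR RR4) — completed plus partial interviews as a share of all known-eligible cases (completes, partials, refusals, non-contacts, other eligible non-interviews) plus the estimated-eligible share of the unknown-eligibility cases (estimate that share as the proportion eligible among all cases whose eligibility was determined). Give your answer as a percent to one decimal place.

56.5%

Refusal or break-off = 29 + 8 = 37
Non-contacts = 21 + 33 = 54
Unknown if eligible = 14 + 14 = 28
Not eligible = 5 + 73 = 78
Numerator = 150 + 8 = 158
Known eligible = 150 + 8 + 37 + 54 + 9 = 258
e = 258 / (258 + 78) = 258 / 336 = 0.7679
e × U = 0.7679 × 28 = 21.50
Denom = 258 + 21.50 = 279.50
RR4 = 158 / 279.50 = 0.5653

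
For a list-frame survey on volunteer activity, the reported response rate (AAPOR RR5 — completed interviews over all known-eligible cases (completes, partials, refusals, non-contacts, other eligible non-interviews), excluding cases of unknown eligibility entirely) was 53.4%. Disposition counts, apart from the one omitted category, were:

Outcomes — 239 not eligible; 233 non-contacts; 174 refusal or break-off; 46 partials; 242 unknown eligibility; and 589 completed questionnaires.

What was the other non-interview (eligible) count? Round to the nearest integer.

61

RR5 = 589 / D = 0.534
D = 589 / 0.534 = 1103.0
Rest of base = 1042
other non-interview (eligible) = 1103.0 − 1042 ≈ 61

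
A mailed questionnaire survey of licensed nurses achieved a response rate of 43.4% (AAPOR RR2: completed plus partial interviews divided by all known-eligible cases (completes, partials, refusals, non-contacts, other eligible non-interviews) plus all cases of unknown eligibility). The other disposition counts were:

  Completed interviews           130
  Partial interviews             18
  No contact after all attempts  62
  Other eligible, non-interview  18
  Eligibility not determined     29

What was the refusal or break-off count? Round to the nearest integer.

84

Top → 130 + 18 = 148
RR2 = 148 / D = 0.434
D = 148 / 0.434 = 341.0
Remaining denominator categories sum to 257
refusal or break-off = 341.0 − 257 ≈ 84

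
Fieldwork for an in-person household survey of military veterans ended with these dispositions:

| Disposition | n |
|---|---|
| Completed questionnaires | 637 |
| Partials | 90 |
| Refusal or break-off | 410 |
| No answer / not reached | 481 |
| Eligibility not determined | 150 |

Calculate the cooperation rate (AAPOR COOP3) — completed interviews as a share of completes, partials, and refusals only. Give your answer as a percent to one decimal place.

56.0%

Top → 637
Base → 637 + 90 + 410 = 1137
COOP3 = 637 / 1137 = 0.5602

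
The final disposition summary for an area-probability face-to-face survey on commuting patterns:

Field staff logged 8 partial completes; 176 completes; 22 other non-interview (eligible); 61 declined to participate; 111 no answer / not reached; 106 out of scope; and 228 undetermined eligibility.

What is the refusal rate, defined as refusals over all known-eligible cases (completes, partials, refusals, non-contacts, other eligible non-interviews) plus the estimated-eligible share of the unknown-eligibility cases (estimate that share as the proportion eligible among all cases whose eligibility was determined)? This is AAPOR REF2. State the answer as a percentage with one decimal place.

Numerator → 61
Determined eligible → 176 + 8 + 61 + 111 + 22 = 378
e = 378 / (378 + 106) = 378 / 484 = 0.7810
e × U → 0.7810 × 228 = 178.07
Denominator → 378 + 178.07 = 556.07
REF2 = 61 / 556.07 = 0.1097

11.0%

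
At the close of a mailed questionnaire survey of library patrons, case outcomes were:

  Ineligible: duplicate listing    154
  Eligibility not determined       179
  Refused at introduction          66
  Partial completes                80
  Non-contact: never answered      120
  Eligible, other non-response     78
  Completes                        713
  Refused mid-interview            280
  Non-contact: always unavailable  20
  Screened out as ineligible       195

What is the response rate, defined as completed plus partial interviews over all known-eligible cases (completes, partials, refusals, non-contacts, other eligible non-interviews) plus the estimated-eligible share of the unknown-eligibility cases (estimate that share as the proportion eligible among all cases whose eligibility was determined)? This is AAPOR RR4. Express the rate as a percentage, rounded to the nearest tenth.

52.9%

Declined to participate = 66 + 280 = 346
Never reached = 120 + 20 = 140
Screened out, ineligible = 195 + 154 = 349
Numerator = 713 + 80 = 793
Determined eligible = 713 + 80 + 346 + 140 + 78 = 1357
e = 1357 / (1357 + 349) = 1357 / 1706 = 0.7954
Eligible share of unknowns = 0.7954 × 179 = 142.38
Denominator = 1357 + 142.38 = 1499.38
RR4 = 793 / 1499.38 = 0.5289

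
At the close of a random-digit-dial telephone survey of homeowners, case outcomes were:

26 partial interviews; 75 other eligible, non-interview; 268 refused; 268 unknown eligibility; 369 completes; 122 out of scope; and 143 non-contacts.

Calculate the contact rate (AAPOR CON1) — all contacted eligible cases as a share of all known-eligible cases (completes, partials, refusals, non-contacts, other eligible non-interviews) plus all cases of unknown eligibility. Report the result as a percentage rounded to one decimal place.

Numerator: 369 + 26 + 268 + 75 = 738
Base: 369 + 26 + 268 + 143 + 75 + 268 = 1149
CON1 = 738 / 1149 = 0.6423

64.2%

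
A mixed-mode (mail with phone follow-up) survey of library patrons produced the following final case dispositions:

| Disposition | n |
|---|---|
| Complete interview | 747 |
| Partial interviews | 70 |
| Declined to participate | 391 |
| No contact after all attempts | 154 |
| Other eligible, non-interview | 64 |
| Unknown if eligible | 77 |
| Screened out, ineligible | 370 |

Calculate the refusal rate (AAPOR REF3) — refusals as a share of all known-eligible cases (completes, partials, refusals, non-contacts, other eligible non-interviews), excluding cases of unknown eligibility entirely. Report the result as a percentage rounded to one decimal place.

Num = 391
Denominator = 747 + 70 + 391 + 154 + 64 = 1426
REF3 = 391 / 1426 = 0.2742

27.4%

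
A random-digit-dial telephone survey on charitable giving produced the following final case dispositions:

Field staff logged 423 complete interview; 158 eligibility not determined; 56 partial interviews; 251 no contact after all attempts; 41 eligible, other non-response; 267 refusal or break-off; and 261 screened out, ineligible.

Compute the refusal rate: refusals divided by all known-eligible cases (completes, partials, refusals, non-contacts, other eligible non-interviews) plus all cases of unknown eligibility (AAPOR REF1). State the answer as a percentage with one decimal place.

Num → 267
Denom → 423 + 56 + 267 + 251 + 41 + 158 = 1196
REF1 = 267 / 1196 = 0.2232

22.3%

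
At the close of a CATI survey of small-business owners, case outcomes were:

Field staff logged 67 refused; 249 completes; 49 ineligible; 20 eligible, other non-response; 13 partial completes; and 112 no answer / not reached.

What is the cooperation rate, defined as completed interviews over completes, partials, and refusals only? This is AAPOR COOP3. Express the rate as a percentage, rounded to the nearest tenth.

Top = 249
Denom = 249 + 13 + 67 = 329
COOP3 = 249 / 329 = 0.7568

75.7%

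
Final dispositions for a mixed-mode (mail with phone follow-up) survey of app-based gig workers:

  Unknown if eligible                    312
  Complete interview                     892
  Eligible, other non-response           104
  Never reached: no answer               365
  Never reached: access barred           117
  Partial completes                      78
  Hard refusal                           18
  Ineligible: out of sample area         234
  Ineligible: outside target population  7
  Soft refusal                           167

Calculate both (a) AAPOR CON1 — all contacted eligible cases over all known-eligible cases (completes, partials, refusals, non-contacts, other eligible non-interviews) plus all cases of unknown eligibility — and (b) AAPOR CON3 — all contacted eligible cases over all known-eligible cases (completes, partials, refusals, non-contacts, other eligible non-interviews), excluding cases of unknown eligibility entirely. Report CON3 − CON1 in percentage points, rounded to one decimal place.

11.0

Refused = 18 + 167 = 185
Non-contacts = 365 + 117 = 482
Out of scope = 7 + 234 = 241
Top: 892 + 78 + 185 + 104 = 1259
Denominator: 892 + 78 + 185 + 482 + 104 + 312 = 2053
CON1 = 1259 / 2053 = 0.6132
Denominator: 892 + 78 + 185 + 482 + 104 = 1741
CON3 = 1259 / 1741 = 0.7231
Difference = 72.31 − 61.32 = 10.99 percentage points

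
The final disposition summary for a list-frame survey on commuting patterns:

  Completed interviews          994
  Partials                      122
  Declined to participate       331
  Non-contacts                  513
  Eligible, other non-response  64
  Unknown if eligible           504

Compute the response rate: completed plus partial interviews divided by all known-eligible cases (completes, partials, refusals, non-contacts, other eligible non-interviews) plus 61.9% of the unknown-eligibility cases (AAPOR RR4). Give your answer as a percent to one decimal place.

Top: 994 + 122 = 1116
Determined eligible: 994 + 122 + 331 + 513 + 64 = 2024
Eligible share of unknowns: 0.6190 × 504 = 311.98
Denominator: 2024 + 311.98 = 2335.98
RR4 = 1116 / 2335.98 = 0.4777

47.8%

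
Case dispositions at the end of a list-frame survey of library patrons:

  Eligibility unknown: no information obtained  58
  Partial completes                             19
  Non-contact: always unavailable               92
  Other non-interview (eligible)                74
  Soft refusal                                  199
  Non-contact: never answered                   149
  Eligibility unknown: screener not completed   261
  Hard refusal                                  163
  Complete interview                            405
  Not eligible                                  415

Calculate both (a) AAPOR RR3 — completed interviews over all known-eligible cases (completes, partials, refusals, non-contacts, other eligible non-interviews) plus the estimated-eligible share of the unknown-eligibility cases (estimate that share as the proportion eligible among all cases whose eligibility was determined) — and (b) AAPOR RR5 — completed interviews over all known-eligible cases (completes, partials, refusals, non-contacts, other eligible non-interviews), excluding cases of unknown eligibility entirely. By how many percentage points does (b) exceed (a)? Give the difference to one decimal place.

6.4

Refusal or break-off = 163 + 199 = 362
No contact after all attempts = 149 + 92 = 241
Eligibility not determined = 261 + 58 = 319
Numerator: 405
Determined eligible: 405 + 19 + 362 + 241 + 74 = 1101
e = 1101 / (1101 + 415) = 1101 / 1516 = 0.7263
Estimated eligible among unknowns: 0.7263 × 319 = 231.69
Base: 1101 + 231.69 = 1332.69
RR3 = 405 / 1332.69 = 0.3039
Base: 405 + 19 + 362 + 241 + 74 = 1101
RR5 = 405 / 1101 = 0.3678
Difference = 36.78 − 30.39 = 6.39 percentage points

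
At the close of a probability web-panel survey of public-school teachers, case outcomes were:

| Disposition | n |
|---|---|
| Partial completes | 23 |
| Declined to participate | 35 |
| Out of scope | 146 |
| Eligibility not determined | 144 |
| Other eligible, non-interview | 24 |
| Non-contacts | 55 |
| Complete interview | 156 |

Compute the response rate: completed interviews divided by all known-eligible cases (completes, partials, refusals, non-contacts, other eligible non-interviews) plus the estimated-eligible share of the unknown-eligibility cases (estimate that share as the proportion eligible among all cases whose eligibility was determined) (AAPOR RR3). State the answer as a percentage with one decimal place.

40.1%

Top: 156
Eligible (known): 156 + 23 + 35 + 55 + 24 = 293
e = 293 / (293 + 146) = 293 / 439 = 0.6674
Eligible share of unknowns: 0.6674 × 144 = 96.11
Base: 293 + 96.11 = 389.11
RR3 = 156 / 389.11 = 0.4009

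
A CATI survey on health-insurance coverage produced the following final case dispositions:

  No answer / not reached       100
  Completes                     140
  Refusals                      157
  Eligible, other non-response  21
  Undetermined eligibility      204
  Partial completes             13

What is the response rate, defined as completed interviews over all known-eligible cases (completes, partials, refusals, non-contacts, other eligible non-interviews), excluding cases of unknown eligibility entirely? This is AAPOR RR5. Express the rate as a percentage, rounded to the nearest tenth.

Num → 140
Base → 140 + 13 + 157 + 100 + 21 = 431
RR5 = 140 / 431 = 0.3248

32.5%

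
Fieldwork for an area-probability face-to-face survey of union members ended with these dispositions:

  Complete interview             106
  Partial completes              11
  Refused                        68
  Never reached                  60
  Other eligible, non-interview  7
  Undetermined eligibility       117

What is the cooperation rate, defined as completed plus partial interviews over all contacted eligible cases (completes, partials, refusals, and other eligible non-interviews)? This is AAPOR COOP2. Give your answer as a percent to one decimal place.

Top → 106 + 11 = 117
Denom → 106 + 11 + 68 + 7 = 192
COOP2 = 117 / 192 = 0.6094

60.9%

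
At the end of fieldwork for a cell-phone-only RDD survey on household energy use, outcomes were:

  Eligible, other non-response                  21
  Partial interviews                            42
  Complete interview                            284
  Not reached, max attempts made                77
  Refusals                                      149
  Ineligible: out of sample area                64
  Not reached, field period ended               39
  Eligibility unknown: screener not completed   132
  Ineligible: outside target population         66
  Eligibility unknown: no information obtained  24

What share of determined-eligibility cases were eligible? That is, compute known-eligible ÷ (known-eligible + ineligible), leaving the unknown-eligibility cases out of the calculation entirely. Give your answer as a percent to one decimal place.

82.5%

Non-contacts = 39 + 77 = 116
Undetermined eligibility = 132 + 24 = 156
Not eligible = 66 + 64 = 130
Known eligible = 284 + 42 + 149 + 116 + 21 = 612
e = 612 / (612 + 130) = 612 / 742 = 0.8248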